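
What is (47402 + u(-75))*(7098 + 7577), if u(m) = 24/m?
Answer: 695619654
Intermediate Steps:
(47402 + u(-75))*(7098 + 7577) = (47402 + 24/(-75))*(7098 + 7577) = (47402 + 24*(-1/75))*14675 = (47402 - 8/25)*14675 = (1185042/25)*14675 = 695619654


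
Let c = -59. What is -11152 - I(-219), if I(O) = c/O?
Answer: -2442347/219 ≈ -11152.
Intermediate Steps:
I(O) = -59/O
-11152 - I(-219) = -11152 - (-59)/(-219) = -11152 - (-59)*(-1)/219 = -11152 - 1*59/219 = -11152 - 59/219 = -2442347/219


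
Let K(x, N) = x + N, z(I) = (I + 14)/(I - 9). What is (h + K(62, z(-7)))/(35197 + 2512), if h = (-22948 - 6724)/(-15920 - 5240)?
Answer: 380667/227977840 ≈ 0.0016698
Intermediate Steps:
h = 3709/2645 (h = -29672/(-21160) = -29672*(-1/21160) = 3709/2645 ≈ 1.4023)
z(I) = (14 + I)/(-9 + I)
K(x, N) = N + x
(h + K(62, z(-7)))/(35197 + 2512) = (3709/2645 + ((14 - 7)/(-9 - 7) + 62))/(35197 + 2512) = (3709/2645 + (7/(-16) + 62))/37709 = (3709/2645 + (-1/16*7 + 62))*(1/37709) = (3709/2645 + (-7/16 + 62))*(1/37709) = (3709/2645 + 985/16)*(1/37709) = (2664669/42320)*(1/37709) = 380667/227977840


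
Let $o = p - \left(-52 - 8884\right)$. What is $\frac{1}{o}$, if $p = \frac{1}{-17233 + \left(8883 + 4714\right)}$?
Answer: $\frac{3636}{32491295} \approx 0.00011191$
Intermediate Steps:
$p = - \frac{1}{3636}$ ($p = \frac{1}{-17233 + 13597} = \frac{1}{-3636} = - \frac{1}{3636} \approx -0.00027503$)
$o = \frac{32491295}{3636}$ ($o = - \frac{1}{3636} - \left(-52 - 8884\right) = - \frac{1}{3636} - -8936 = - \frac{1}{3636} + 8936 = \frac{32491295}{3636} \approx 8936.0$)
$\frac{1}{o} = \frac{1}{\frac{32491295}{3636}} = \frac{3636}{32491295}$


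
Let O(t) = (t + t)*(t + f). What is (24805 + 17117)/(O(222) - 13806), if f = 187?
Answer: 411/1645 ≈ 0.24985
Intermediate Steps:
O(t) = 2*t*(187 + t) (O(t) = (t + t)*(t + 187) = (2*t)*(187 + t) = 2*t*(187 + t))
(24805 + 17117)/(O(222) - 13806) = (24805 + 17117)/(2*222*(187 + 222) - 13806) = 41922/(2*222*409 - 13806) = 41922/(181596 - 13806) = 41922/167790 = 41922*(1/167790) = 411/1645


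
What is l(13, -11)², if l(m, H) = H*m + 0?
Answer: 20449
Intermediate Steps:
l(m, H) = H*m
l(13, -11)² = (-11*13)² = (-143)² = 20449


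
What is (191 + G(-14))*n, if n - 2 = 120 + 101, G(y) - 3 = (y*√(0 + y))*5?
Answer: 43262 - 15610*I*√14 ≈ 43262.0 - 58407.0*I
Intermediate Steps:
G(y) = 3 + 5*y^(3/2) (G(y) = 3 + (y*√(0 + y))*5 = 3 + (y*√y)*5 = 3 + y^(3/2)*5 = 3 + 5*y^(3/2))
n = 223 (n = 2 + (120 + 101) = 2 + 221 = 223)
(191 + G(-14))*n = (191 + (3 + 5*(-14)^(3/2)))*223 = (191 + (3 + 5*(-14*I*√14)))*223 = (191 + (3 - 70*I*√14))*223 = (194 - 70*I*√14)*223 = 43262 - 15610*I*√14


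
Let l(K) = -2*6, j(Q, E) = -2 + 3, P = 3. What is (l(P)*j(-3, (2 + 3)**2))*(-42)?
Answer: 504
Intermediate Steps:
j(Q, E) = 1
l(K) = -12
(l(P)*j(-3, (2 + 3)**2))*(-42) = -12*1*(-42) = -12*(-42) = 504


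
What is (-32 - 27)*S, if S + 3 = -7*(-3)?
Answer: -1062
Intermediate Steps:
S = 18 (S = -3 - 7*(-3) = -3 + 21 = 18)
(-32 - 27)*S = (-32 - 27)*18 = -59*18 = -1062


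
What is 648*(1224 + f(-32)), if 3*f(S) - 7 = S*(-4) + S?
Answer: 815400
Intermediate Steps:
f(S) = 7/3 - S (f(S) = 7/3 + (S*(-4) + S)/3 = 7/3 + (-4*S + S)/3 = 7/3 + (-3*S)/3 = 7/3 - S)
648*(1224 + f(-32)) = 648*(1224 + (7/3 - 1*(-32))) = 648*(1224 + (7/3 + 32)) = 648*(1224 + 103/3) = 648*(3775/3) = 815400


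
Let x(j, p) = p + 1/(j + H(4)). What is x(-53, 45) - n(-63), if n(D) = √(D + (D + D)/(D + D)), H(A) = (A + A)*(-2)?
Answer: 3104/69 - I*√62 ≈ 44.986 - 7.874*I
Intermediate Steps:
H(A) = -4*A (H(A) = (2*A)*(-2) = -4*A)
x(j, p) = p + 1/(-16 + j) (x(j, p) = p + 1/(j - 4*4) = p + 1/(j - 16) = p + 1/(-16 + j))
n(D) = √(1 + D) (n(D) = √(D + (2*D)/((2*D))) = √(D + (2*D)*(1/(2*D))) = √(D + 1) = √(1 + D))
x(-53, 45) - n(-63) = (1 - 16*45 - 53*45)/(-16 - 53) - √(1 - 63) = (1 - 720 - 2385)/(-69) - √(-62) = -1/69*(-3104) - I*√62 = 3104/69 - I*√62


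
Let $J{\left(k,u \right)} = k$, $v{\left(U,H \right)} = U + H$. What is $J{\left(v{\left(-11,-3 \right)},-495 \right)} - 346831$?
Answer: $-346845$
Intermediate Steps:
$v{\left(U,H \right)} = H + U$
$J{\left(v{\left(-11,-3 \right)},-495 \right)} - 346831 = \left(-3 - 11\right) - 346831 = -14 - 346831 = -346845$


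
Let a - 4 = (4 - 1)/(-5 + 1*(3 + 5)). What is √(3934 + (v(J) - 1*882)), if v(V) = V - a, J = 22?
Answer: 3*√341 ≈ 55.399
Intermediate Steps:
a = 5 (a = 4 + (4 - 1)/(-5 + 1*(3 + 5)) = 4 + 3/(-5 + 1*8) = 4 + 3/(-5 + 8) = 4 + 3/3 = 4 + 3*(⅓) = 4 + 1 = 5)
v(V) = -5 + V (v(V) = V - 1*5 = V - 5 = -5 + V)
√(3934 + (v(J) - 1*882)) = √(3934 + ((-5 + 22) - 1*882)) = √(3934 + (17 - 882)) = √(3934 - 865) = √3069 = 3*√341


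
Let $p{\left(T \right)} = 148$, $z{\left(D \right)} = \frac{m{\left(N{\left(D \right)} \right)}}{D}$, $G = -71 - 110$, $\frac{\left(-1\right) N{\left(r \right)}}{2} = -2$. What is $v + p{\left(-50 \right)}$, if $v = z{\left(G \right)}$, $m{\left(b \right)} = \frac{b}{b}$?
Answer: $\frac{26787}{181} \approx 147.99$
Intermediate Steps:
$N{\left(r \right)} = 4$ ($N{\left(r \right)} = \left(-2\right) \left(-2\right) = 4$)
$m{\left(b \right)} = 1$
$G = -181$ ($G = -71 - 110 = -181$)
$z{\left(D \right)} = \frac{1}{D}$ ($z{\left(D \right)} = 1 \frac{1}{D} = \frac{1}{D}$)
$v = - \frac{1}{181}$ ($v = \frac{1}{-181} = - \frac{1}{181} \approx -0.0055249$)
$v + p{\left(-50 \right)} = - \frac{1}{181} + 148 = \frac{26787}{181}$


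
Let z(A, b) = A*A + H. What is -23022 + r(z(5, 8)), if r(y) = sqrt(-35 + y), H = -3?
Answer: -23022 + I*sqrt(13) ≈ -23022.0 + 3.6056*I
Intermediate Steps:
z(A, b) = -3 + A**2 (z(A, b) = A*A - 3 = A**2 - 3 = -3 + A**2)
-23022 + r(z(5, 8)) = -23022 + sqrt(-35 + (-3 + 5**2)) = -23022 + sqrt(-35 + (-3 + 25)) = -23022 + sqrt(-35 + 22) = -23022 + sqrt(-13) = -23022 + I*sqrt(13)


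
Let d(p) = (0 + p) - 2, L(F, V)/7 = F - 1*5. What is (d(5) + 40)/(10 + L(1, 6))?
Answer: -43/18 ≈ -2.3889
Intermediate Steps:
L(F, V) = -35 + 7*F (L(F, V) = 7*(F - 1*5) = 7*(F - 5) = 7*(-5 + F) = -35 + 7*F)
d(p) = -2 + p (d(p) = p - 2 = -2 + p)
(d(5) + 40)/(10 + L(1, 6)) = ((-2 + 5) + 40)/(10 + (-35 + 7*1)) = (3 + 40)/(10 + (-35 + 7)) = 43/(10 - 28) = 43/(-18) = 43*(-1/18) = -43/18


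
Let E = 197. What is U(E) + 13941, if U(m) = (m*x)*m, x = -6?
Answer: -218913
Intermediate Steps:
U(m) = -6*m² (U(m) = (m*(-6))*m = (-6*m)*m = -6*m²)
U(E) + 13941 = -6*197² + 13941 = -6*38809 + 13941 = -232854 + 13941 = -218913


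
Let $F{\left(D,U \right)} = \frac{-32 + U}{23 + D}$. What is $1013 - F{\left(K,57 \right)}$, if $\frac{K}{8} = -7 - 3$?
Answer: $\frac{57766}{57} \approx 1013.4$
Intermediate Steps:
$K = -80$ ($K = 8 \left(-7 - 3\right) = 8 \left(-10\right) = -80$)
$F{\left(D,U \right)} = \frac{-32 + U}{23 + D}$
$1013 - F{\left(K,57 \right)} = 1013 - \frac{-32 + 57}{23 - 80} = 1013 - \frac{1}{-57} \cdot 25 = 1013 - \left(- \frac{1}{57}\right) 25 = 1013 - - \frac{25}{57} = 1013 + \frac{25}{57} = \frac{57766}{57}$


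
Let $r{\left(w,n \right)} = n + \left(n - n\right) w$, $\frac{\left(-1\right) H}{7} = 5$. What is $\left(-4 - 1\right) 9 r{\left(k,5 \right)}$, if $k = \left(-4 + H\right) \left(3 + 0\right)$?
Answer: $-225$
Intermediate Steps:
$H = -35$ ($H = \left(-7\right) 5 = -35$)
$k = -117$ ($k = \left(-4 - 35\right) \left(3 + 0\right) = \left(-39\right) 3 = -117$)
$r{\left(w,n \right)} = n$ ($r{\left(w,n \right)} = n + 0 w = n + 0 = n$)
$\left(-4 - 1\right) 9 r{\left(k,5 \right)} = \left(-4 - 1\right) 9 \cdot 5 = \left(-5\right) 9 \cdot 5 = \left(-45\right) 5 = -225$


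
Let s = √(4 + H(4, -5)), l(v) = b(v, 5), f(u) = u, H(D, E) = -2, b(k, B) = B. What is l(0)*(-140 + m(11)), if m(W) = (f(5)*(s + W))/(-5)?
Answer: -755 - 5*√2 ≈ -762.07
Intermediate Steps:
l(v) = 5
s = √2 (s = √(4 - 2) = √2 ≈ 1.4142)
m(W) = -W - √2 (m(W) = (5*(√2 + W))/(-5) = (5*(W + √2))*(-⅕) = (5*W + 5*√2)*(-⅕) = -W - √2)
l(0)*(-140 + m(11)) = 5*(-140 + (-1*11 - √2)) = 5*(-140 + (-11 - √2)) = 5*(-151 - √2) = -755 - 5*√2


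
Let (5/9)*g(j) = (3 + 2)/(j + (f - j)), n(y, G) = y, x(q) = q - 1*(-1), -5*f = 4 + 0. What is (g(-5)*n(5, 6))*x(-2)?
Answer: 225/4 ≈ 56.250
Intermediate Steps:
f = -⅘ (f = -(4 + 0)/5 = -⅕*4 = -⅘ ≈ -0.80000)
x(q) = 1 + q (x(q) = q + 1 = 1 + q)
g(j) = -45/4 (g(j) = 9*((3 + 2)/(j + (-⅘ - j)))/5 = 9*(5/(-⅘))/5 = 9*(5*(-5/4))/5 = (9/5)*(-25/4) = -45/4)
(g(-5)*n(5, 6))*x(-2) = (-45/4*5)*(1 - 2) = -225/4*(-1) = 225/4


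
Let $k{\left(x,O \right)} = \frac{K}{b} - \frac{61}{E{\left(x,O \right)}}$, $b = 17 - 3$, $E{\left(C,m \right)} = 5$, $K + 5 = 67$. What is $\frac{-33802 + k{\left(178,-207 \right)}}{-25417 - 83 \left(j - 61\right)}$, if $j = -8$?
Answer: $\frac{591671}{344575} \approx 1.7171$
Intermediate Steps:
$K = 62$ ($K = -5 + 67 = 62$)
$b = 14$ ($b = 17 - 3 = 14$)
$k{\left(x,O \right)} = - \frac{272}{35}$ ($k{\left(x,O \right)} = \frac{62}{14} - \frac{61}{5} = 62 \cdot \frac{1}{14} - \frac{61}{5} = \frac{31}{7} - \frac{61}{5} = - \frac{272}{35}$)
$\frac{-33802 + k{\left(178,-207 \right)}}{-25417 - 83 \left(j - 61\right)} = \frac{-33802 - \frac{272}{35}}{-25417 - 83 \left(-8 - 61\right)} = - \frac{1183342}{35 \left(-25417 - -5727\right)} = - \frac{1183342}{35 \left(-25417 + 5727\right)} = - \frac{1183342}{35 \left(-19690\right)} = \left(- \frac{1183342}{35}\right) \left(- \frac{1}{19690}\right) = \frac{591671}{344575}$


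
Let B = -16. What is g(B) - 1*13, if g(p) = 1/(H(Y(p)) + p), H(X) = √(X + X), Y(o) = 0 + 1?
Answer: -1659/127 - √2/254 ≈ -13.069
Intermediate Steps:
Y(o) = 1
H(X) = √2*√X (H(X) = √(2*X) = √2*√X)
g(p) = 1/(p + √2) (g(p) = 1/(√2*√1 + p) = 1/(√2*1 + p) = 1/(√2 + p) = 1/(p + √2))
g(B) - 1*13 = 1/(-16 + √2) - 1*13 = 1/(-16 + √2) - 13 = -13 + 1/(-16 + √2)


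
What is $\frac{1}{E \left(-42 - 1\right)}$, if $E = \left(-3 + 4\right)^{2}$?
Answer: $- \frac{1}{43} \approx -0.023256$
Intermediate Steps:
$E = 1$ ($E = 1^{2} = 1$)
$\frac{1}{E \left(-42 - 1\right)} = \frac{1}{1 \left(-42 - 1\right)} = \frac{1}{1 \left(-43\right)} = \frac{1}{-43} = - \frac{1}{43}$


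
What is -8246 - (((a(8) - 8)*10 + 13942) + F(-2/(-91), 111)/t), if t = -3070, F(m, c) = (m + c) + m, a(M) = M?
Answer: -1239730291/55874 ≈ -22188.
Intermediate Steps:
F(m, c) = c + 2*m (F(m, c) = (c + m) + m = c + 2*m)
-8246 - (((a(8) - 8)*10 + 13942) + F(-2/(-91), 111)/t) = -8246 - (((8 - 8)*10 + 13942) + (111 + 2*(-2/(-91)))/(-3070)) = -8246 - ((0*10 + 13942) + (111 + 2*(-2*(-1/91)))*(-1/3070)) = -8246 - ((0 + 13942) + (111 + 2*(2/91))*(-1/3070)) = -8246 - (13942 + (111 + 4/91)*(-1/3070)) = -8246 - (13942 + (10105/91)*(-1/3070)) = -8246 - (13942 - 2021/55874) = -8246 - 1*778993287/55874 = -8246 - 778993287/55874 = -1239730291/55874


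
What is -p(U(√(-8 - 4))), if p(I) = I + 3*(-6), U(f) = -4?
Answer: 22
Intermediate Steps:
p(I) = -18 + I (p(I) = I - 18 = -18 + I)
-p(U(√(-8 - 4))) = -(-18 - 4) = -1*(-22) = 22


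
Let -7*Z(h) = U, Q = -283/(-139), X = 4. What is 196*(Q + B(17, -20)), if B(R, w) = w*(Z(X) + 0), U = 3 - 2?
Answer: 133308/139 ≈ 959.05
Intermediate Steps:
U = 1
Q = 283/139 (Q = -283*(-1/139) = 283/139 ≈ 2.0360)
Z(h) = -⅐ (Z(h) = -⅐*1 = -⅐)
B(R, w) = -w/7 (B(R, w) = w*(-⅐ + 0) = w*(-⅐) = -w/7)
196*(Q + B(17, -20)) = 196*(283/139 - ⅐*(-20)) = 196*(283/139 + 20/7) = 196*(4761/973) = 133308/139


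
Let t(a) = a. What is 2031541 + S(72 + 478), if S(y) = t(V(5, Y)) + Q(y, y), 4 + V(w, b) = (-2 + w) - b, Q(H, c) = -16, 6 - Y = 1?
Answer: 2031519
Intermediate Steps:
Y = 5 (Y = 6 - 1*1 = 6 - 1 = 5)
V(w, b) = -6 + w - b (V(w, b) = -4 + ((-2 + w) - b) = -4 + (-2 + w - b) = -6 + w - b)
S(y) = -22 (S(y) = (-6 + 5 - 1*5) - 16 = (-6 + 5 - 5) - 16 = -6 - 16 = -22)
2031541 + S(72 + 478) = 2031541 - 22 = 2031519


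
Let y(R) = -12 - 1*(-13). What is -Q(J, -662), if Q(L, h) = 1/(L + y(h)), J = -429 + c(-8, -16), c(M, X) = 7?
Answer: 1/421 ≈ 0.0023753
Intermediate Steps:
y(R) = 1 (y(R) = -12 + 13 = 1)
J = -422 (J = -429 + 7 = -422)
Q(L, h) = 1/(1 + L) (Q(L, h) = 1/(L + 1) = 1/(1 + L))
-Q(J, -662) = -1/(1 - 422) = -1/(-421) = -1*(-1/421) = 1/421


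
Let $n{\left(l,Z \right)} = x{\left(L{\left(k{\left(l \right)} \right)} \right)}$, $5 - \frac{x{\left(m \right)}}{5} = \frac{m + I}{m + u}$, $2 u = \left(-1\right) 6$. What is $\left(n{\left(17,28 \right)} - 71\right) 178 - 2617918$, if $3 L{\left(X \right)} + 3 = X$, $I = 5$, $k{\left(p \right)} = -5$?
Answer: $- \frac{44637572}{17} \approx -2.6257 \cdot 10^{6}$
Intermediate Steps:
$u = -3$ ($u = \frac{\left(-1\right) 6}{2} = \frac{1}{2} \left(-6\right) = -3$)
$L{\left(X \right)} = -1 + \frac{X}{3}$
$x{\left(m \right)} = 25 - \frac{5 \left(5 + m\right)}{-3 + m}$ ($x{\left(m \right)} = 25 - 5 \frac{m + 5}{m - 3} = 25 - 5 \frac{5 + m}{-3 + m} = 25 - \frac{5 \left(5 + m\right)}{-3 + m}$)
$n{\left(l,Z \right)} = \frac{460}{17}$ ($n{\left(l,Z \right)} = \frac{20 \left(-5 + \left(-1 + \frac{1}{3} \left(-5\right)\right)\right)}{-3 + \left(-1 + \frac{1}{3} \left(-5\right)\right)} = \frac{20 \left(-5 - \frac{8}{3}\right)}{-3 - \frac{8}{3}} = 20 \frac{1}{- \frac{17}{3}} \left(- \frac{23}{3}\right) = 20 \left(- \frac{3}{17}\right) \left(- \frac{23}{3}\right) = \frac{460}{17}$)
$\left(n{\left(17,28 \right)} - 71\right) 178 - 2617918 = \left(\frac{460}{17} - 71\right) 178 - 2617918 = \left(- \frac{747}{17}\right) 178 - 2617918 = - \frac{132966}{17} - 2617918 = - \frac{44637572}{17}$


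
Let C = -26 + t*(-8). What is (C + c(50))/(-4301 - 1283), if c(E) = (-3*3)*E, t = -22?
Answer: 75/1396 ≈ 0.053725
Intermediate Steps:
c(E) = -9*E
C = 150 (C = -26 - 22*(-8) = -26 + 176 = 150)
(C + c(50))/(-4301 - 1283) = (150 - 9*50)/(-4301 - 1283) = (150 - 450)/(-5584) = -300*(-1/5584) = 75/1396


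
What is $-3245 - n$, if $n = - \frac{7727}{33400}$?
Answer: $- \frac{108375273}{33400} \approx -3244.8$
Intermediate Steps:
$n = - \frac{7727}{33400}$ ($n = \left(-7727\right) \frac{1}{33400} = - \frac{7727}{33400} \approx -0.23135$)
$-3245 - n = -3245 - - \frac{7727}{33400} = -3245 + \frac{7727}{33400} = - \frac{108375273}{33400}$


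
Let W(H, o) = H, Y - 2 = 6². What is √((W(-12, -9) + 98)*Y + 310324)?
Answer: 2*√78398 ≈ 559.99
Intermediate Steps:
Y = 38 (Y = 2 + 6² = 2 + 36 = 38)
√((W(-12, -9) + 98)*Y + 310324) = √((-12 + 98)*38 + 310324) = √(86*38 + 310324) = √(3268 + 310324) = √313592 = 2*√78398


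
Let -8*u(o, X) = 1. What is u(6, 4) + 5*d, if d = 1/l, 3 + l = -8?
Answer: -51/88 ≈ -0.57955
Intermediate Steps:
l = -11 (l = -3 - 8 = -11)
u(o, X) = -⅛ (u(o, X) = -⅛*1 = -⅛)
d = -1/11 (d = 1/(-11) = -1/11 ≈ -0.090909)
u(6, 4) + 5*d = -⅛ + 5*(-1/11) = -⅛ - 5/11 = -51/88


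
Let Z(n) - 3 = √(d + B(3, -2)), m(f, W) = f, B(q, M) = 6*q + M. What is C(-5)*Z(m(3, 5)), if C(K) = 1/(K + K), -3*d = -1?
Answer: -3/10 - 7*√3/30 ≈ -0.70415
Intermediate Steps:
B(q, M) = M + 6*q
d = ⅓ (d = -⅓*(-1) = ⅓ ≈ 0.33333)
C(K) = 1/(2*K)
Z(n) = 3 + 7*√3/3 (Z(n) = 3 + √(⅓ + (-2 + 6*3)) = 3 + √(⅓ + (-2 + 18)) = 3 + √(⅓ + 16) = 3 + √(49/3) = 3 + 7*√3/3)
C(-5)*Z(m(3, 5)) = ((½)/(-5))*(3 + 7*√3/3) = ((½)*(-⅕))*(3 + 7*√3/3) = -(3 + 7*√3/3)/10 = -3/10 - 7*√3/30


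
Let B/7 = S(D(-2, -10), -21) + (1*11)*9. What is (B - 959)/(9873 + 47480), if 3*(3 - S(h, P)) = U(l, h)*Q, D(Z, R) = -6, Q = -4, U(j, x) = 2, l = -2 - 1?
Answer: -679/172059 ≈ -0.0039463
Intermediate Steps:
l = -3
S(h, P) = 17/3 (S(h, P) = 3 - 2*(-4)/3 = 3 - ⅓*(-8) = 3 + 8/3 = 17/3)
B = 2198/3 (B = 7*(17/3 + (1*11)*9) = 7*(17/3 + 11*9) = 7*(17/3 + 99) = 7*(314/3) = 2198/3 ≈ 732.67)
(B - 959)/(9873 + 47480) = (2198/3 - 959)/(9873 + 47480) = -679/3/57353 = -679/3*1/57353 = -679/172059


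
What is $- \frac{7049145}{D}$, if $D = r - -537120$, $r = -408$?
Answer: $- \frac{2349715}{178904} \approx -13.134$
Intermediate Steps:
$D = 536712$ ($D = -408 - -537120 = -408 + 537120 = 536712$)
$- \frac{7049145}{D} = - \frac{7049145}{536712} = \left(-7049145\right) \frac{1}{536712} = - \frac{2349715}{178904}$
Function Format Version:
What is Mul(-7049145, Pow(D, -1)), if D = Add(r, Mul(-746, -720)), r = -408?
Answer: Rational(-2349715, 178904) ≈ -13.134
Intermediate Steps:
D = 536712 (D = Add(-408, Mul(-746, -720)) = Add(-408, 537120) = 536712)
Mul(-7049145, Pow(D, -1)) = Mul(-7049145, Pow(536712, -1)) = Mul(-7049145, Rational(1, 536712)) = Rational(-2349715, 178904)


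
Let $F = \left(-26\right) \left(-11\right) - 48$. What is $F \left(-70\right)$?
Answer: $-16660$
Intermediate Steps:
$F = 238$ ($F = 286 - 48 = 238$)
$F \left(-70\right) = 238 \left(-70\right) = -16660$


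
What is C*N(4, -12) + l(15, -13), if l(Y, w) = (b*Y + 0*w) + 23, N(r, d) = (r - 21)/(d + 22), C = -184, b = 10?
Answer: 2429/5 ≈ 485.80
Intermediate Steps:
N(r, d) = (-21 + r)/(22 + d)
l(Y, w) = 23 + 10*Y (l(Y, w) = (10*Y + 0*w) + 23 = (10*Y + 0) + 23 = 10*Y + 23 = 23 + 10*Y)
C*N(4, -12) + l(15, -13) = -184*(-21 + 4)/(22 - 12) + (23 + 10*15) = -184*(-17)/10 + (23 + 150) = -92*(-17)/5 + 173 = -184*(-17/10) + 173 = 1564/5 + 173 = 2429/5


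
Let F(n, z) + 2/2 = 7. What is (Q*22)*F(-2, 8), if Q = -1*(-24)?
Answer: 3168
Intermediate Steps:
F(n, z) = 6 (F(n, z) = -1 + 7 = 6)
Q = 24
(Q*22)*F(-2, 8) = (24*22)*6 = 528*6 = 3168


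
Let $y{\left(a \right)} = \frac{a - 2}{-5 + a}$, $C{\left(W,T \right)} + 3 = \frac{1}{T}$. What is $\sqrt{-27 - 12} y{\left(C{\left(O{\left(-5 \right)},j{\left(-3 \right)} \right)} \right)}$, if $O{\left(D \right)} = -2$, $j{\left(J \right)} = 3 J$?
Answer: $\frac{46 i \sqrt{39}}{73} \approx 3.9352 i$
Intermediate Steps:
$C{\left(W,T \right)} = -3 + \frac{1}{T}$
$y{\left(a \right)} = \frac{-2 + a}{-5 + a}$
$\sqrt{-27 - 12} y{\left(C{\left(O{\left(-5 \right)},j{\left(-3 \right)} \right)} \right)} = \sqrt{-27 - 12} \frac{-2 - \left(3 - \frac{1}{3 \left(-3\right)}\right)}{-5 - \left(3 - \frac{1}{3 \left(-3\right)}\right)} = \sqrt{-39} \frac{-2 - \left(3 - \frac{1}{-9}\right)}{-5 - \left(3 - \frac{1}{-9}\right)} = i \sqrt{39} \frac{-2 - \frac{28}{9}}{-5 - \frac{28}{9}} = i \sqrt{39} \frac{1}{- \frac{73}{9}} \left(- \frac{46}{9}\right) = i \sqrt{39} \left(\left(- \frac{9}{73}\right) \left(- \frac{46}{9}\right)\right) = i \sqrt{39} \cdot \frac{46}{73} = \frac{46 i \sqrt{39}}{73}$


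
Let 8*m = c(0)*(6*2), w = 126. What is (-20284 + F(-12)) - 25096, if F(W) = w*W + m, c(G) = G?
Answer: -46892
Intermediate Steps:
m = 0 (m = (0*(6*2))/8 = (0*12)/8 = (⅛)*0 = 0)
F(W) = 126*W (F(W) = 126*W + 0 = 126*W)
(-20284 + F(-12)) - 25096 = (-20284 + 126*(-12)) - 25096 = (-20284 - 1512) - 25096 = -21796 - 25096 = -46892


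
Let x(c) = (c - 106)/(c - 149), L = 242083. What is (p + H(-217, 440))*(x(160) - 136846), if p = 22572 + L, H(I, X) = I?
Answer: -398045828376/11 ≈ -3.6186e+10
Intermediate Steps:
x(c) = (-106 + c)/(-149 + c)
p = 264655 (p = 22572 + 242083 = 264655)
(p + H(-217, 440))*(x(160) - 136846) = (264655 - 217)*((-106 + 160)/(-149 + 160) - 136846) = 264438*(54/11 - 136846) = 264438*(-1505252/11) = -398045828376/11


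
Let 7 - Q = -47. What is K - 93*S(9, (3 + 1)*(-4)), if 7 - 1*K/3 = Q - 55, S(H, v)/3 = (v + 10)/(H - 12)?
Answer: -534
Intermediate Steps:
Q = 54 (Q = 7 - 1*(-47) = 7 + 47 = 54)
S(H, v) = 3*(10 + v)/(-12 + H) (S(H, v) = 3*((v + 10)/(H - 12)) = 3*((10 + v)/(-12 + H)) = 3*(10 + v)/(-12 + H))
K = 24 (K = 21 - 3*(54 - 55) = 21 - 3*(-1) = 21 + 3 = 24)
K - 93*S(9, (3 + 1)*(-4)) = 24 - 279*(10 + (3 + 1)*(-4))/(-12 + 9) = 24 - 279*(10 + 4*(-4))/(-3) = 24 - 279*(-1)*(10 - 16)/3 = 24 - 279*(-1)*(-6)/3 = 24 - 93*6 = 24 - 558 = -534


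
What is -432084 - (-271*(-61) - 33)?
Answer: -448582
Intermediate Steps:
-432084 - (-271*(-61) - 33) = -432084 - (16531 - 33) = -432084 - 1*16498 = -432084 - 16498 = -448582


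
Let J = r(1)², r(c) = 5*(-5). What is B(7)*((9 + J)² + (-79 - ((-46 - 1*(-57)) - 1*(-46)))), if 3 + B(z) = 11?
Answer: 3214560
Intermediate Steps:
r(c) = -25
B(z) = 8 (B(z) = -3 + 11 = 8)
J = 625 (J = (-25)² = 625)
B(7)*((9 + J)² + (-79 - ((-46 - 1*(-57)) - 1*(-46)))) = 8*((9 + 625)² + (-79 - ((-46 - 1*(-57)) - 1*(-46)))) = 8*(634² + (-79 - ((-46 + 57) + 46))) = 8*(401956 + (-79 - (11 + 46))) = 8*(401956 + (-79 - 1*57)) = 8*(401956 + (-79 - 57)) = 8*(401956 - 136) = 8*401820 = 3214560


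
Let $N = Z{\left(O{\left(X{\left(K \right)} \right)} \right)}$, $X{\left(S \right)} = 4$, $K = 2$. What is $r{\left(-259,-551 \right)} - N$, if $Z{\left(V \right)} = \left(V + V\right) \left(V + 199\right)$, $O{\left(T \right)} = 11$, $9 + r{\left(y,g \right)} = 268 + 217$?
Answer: $-4144$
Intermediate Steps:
$r{\left(y,g \right)} = 476$ ($r{\left(y,g \right)} = -9 + \left(268 + 217\right) = -9 + 485 = 476$)
$Z{\left(V \right)} = 2 V \left(199 + V\right)$
$N = 4620$ ($N = 2 \cdot 11 \left(199 + 11\right) = 2 \cdot 11 \cdot 210 = 4620$)
$r{\left(-259,-551 \right)} - N = 476 - 4620 = -4144$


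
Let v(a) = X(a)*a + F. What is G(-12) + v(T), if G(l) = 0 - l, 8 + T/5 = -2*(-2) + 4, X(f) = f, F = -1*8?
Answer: 4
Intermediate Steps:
F = -8
T = 0 (T = -40 + 5*(-2*(-2) + 4) = -40 + 5*(4 + 4) = -40 + 5*8 = -40 + 40 = 0)
G(l) = -l
v(a) = -8 + a**2 (v(a) = a*a - 8 = a**2 - 8 = -8 + a**2)
G(-12) + v(T) = -1*(-12) + (-8 + 0**2) = 12 + (-8 + 0) = 12 - 8 = 4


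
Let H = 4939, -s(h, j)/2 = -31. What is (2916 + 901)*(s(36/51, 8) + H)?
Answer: 19088817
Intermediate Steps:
s(h, j) = 62 (s(h, j) = -2*(-31) = 62)
(2916 + 901)*(s(36/51, 8) + H) = (2916 + 901)*(62 + 4939) = 3817*5001 = 19088817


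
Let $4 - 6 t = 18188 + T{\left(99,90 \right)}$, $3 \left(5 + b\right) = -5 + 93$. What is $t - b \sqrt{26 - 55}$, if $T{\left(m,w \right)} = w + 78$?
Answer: $- \frac{9176}{3} - \frac{73 i \sqrt{29}}{3} \approx -3058.7 - 131.04 i$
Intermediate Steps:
$T{\left(m,w \right)} = 78 + w$
$b = \frac{73}{3}$ ($b = -5 + \frac{-5 + 93}{3} = -5 + \frac{1}{3} \cdot 88 = -5 + \frac{88}{3} = \frac{73}{3} \approx 24.333$)
$t = - \frac{9176}{3}$ ($t = \frac{2}{3} - \frac{18188 + \left(78 + 90\right)}{6} = \frac{2}{3} - \frac{18188 + 168}{6} = \frac{2}{3} - \frac{9178}{3} = - \frac{9176}{3} \approx -3058.7$)
$t - b \sqrt{26 - 55} = - \frac{9176}{3} - \frac{73 \sqrt{26 - 55}}{3} = - \frac{9176}{3} - \frac{73 \sqrt{-29}}{3} = - \frac{9176}{3} - \frac{73 i \sqrt{29}}{3}$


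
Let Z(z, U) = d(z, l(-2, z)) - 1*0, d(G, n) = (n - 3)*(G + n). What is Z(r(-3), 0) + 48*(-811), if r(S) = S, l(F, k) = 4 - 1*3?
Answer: -38924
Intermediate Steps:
l(F, k) = 1 (l(F, k) = 4 - 3 = 1)
d(G, n) = (-3 + n)*(G + n)
Z(z, U) = -2 - 2*z (Z(z, U) = (1² - 3*z - 3*1 + z*1) - 1*0 = (1 - 3*z - 3 + z) + 0 = (-2 - 2*z) + 0 = -2 - 2*z)
Z(r(-3), 0) + 48*(-811) = (-2 - 2*(-3)) + 48*(-811) = (-2 + 6) - 38928 = 4 - 38928 = -38924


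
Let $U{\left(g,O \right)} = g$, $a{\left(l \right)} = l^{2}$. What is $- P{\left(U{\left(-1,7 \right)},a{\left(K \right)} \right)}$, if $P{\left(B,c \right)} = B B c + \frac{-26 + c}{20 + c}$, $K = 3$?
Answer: $- \frac{244}{29} \approx -8.4138$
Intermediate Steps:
$P{\left(B,c \right)} = c B^{2} + \frac{-26 + c}{20 + c}$ ($P{\left(B,c \right)} = B^{2} c + \frac{-26 + c}{20 + c} = c B^{2} + \frac{-26 + c}{20 + c}$)
$- P{\left(U{\left(-1,7 \right)},a{\left(K \right)} \right)} = - \frac{-26 + 3^{2} + \left(-1\right)^{2} \left(3^{2}\right)^{2} + 20 \cdot 3^{2} \left(-1\right)^{2}}{20 + 3^{2}} = - \frac{-26 + 9 + 1 \cdot 9^{2} + 20 \cdot 9 \cdot 1}{20 + 9} = - \frac{-26 + 9 + 1 \cdot 81 + 180}{29} = - \frac{-26 + 9 + 81 + 180}{29} = - \frac{244}{29}$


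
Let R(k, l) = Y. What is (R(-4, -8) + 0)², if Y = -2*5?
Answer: 100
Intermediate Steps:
Y = -10
R(k, l) = -10
(R(-4, -8) + 0)² = (-10 + 0)² = (-10)² = 100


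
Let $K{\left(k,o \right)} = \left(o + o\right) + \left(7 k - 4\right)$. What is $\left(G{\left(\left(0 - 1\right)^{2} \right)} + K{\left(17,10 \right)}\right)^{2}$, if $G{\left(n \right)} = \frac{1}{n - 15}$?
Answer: $\frac{3568321}{196} \approx 18206.0$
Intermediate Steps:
$K{\left(k,o \right)} = -4 + 2 o + 7 k$ ($K{\left(k,o \right)} = 2 o + \left(-4 + 7 k\right) = -4 + 2 o + 7 k$)
$G{\left(n \right)} = \frac{1}{-15 + n}$
$\left(G{\left(\left(0 - 1\right)^{2} \right)} + K{\left(17,10 \right)}\right)^{2} = \left(\frac{1}{-15 + \left(0 - 1\right)^{2}} + \left(-4 + 2 \cdot 10 + 7 \cdot 17\right)\right)^{2} = \left(\frac{1}{-15 + \left(-1\right)^{2}} + \left(-4 + 20 + 119\right)\right)^{2} = \left(\frac{1}{-15 + 1} + 135\right)^{2} = \left(\frac{1}{-14} + 135\right)^{2} = \left(- \frac{1}{14} + 135\right)^{2} = \left(\frac{1889}{14}\right)^{2} = \frac{3568321}{196}$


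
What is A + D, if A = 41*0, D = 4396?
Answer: 4396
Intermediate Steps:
A = 0
A + D = 0 + 4396 = 4396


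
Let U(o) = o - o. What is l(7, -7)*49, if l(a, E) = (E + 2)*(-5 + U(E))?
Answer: 1225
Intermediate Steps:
U(o) = 0
l(a, E) = -10 - 5*E (l(a, E) = (E + 2)*(-5 + 0) = (2 + E)*(-5) = -10 - 5*E)
l(7, -7)*49 = (-10 - 5*(-7))*49 = (-10 + 35)*49 = 25*49 = 1225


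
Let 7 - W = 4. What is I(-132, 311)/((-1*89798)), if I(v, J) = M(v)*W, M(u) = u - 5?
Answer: 411/89798 ≈ 0.0045769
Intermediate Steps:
W = 3 (W = 7 - 1*4 = 7 - 4 = 3)
M(u) = -5 + u
I(v, J) = -15 + 3*v (I(v, J) = (-5 + v)*3 = -15 + 3*v)
I(-132, 311)/((-1*89798)) = (-15 + 3*(-132))/((-1*89798)) = (-15 - 396)/(-89798) = -411*(-1/89798) = 411/89798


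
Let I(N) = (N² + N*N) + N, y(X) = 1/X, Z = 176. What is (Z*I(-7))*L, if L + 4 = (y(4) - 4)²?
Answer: 161161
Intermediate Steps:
y(X) = 1/X
L = 161/16 (L = -4 + (1/4 - 4)² = -4 + (¼ - 4)² = -4 + (-15/4)² = -4 + 225/16 = 161/16 ≈ 10.063)
I(N) = N + 2*N² (I(N) = (N² + N²) + N = 2*N² + N = N + 2*N²)
(Z*I(-7))*L = (176*(-7*(1 + 2*(-7))))*(161/16) = (176*(-7*(1 - 14)))*(161/16) = (176*(-7*(-13)))*(161/16) = (176*91)*(161/16) = 16016*(161/16) = 161161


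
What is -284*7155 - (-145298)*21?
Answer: 1019238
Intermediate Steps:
-284*7155 - (-145298)*21 = -2032020 - 1*(-3051258) = -2032020 + 3051258 = 1019238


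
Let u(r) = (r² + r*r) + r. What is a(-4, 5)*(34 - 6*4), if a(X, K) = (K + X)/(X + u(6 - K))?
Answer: -10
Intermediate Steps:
u(r) = r + 2*r² (u(r) = (r² + r²) + r = 2*r² + r = r + 2*r²)
a(X, K) = (K + X)/(X + (6 - K)*(13 - 2*K)) (a(X, K) = (K + X)/(X + (6 - K)*(1 + 2*(6 - K))) = (K + X)/(X + (6 - K)*(1 + (12 - 2*K))) = (K + X)/(X + (6 - K)*(13 - 2*K)))
a(-4, 5)*(34 - 6*4) = ((5 - 4)/(-4 + (-13 + 2*5)*(-6 + 5)))*(34 - 6*4) = (1/(-4 + (-13 + 10)*(-1)))*(34 - 24) = (1/(-4 - 3*(-1)))*10 = (1/(-4 + 3))*10 = (1/(-1))*10 = -1*1*10 = -1*10 = -10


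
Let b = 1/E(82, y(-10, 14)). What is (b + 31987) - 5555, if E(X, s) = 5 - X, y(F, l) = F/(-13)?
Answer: 2035263/77 ≈ 26432.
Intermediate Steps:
y(F, l) = -F/13 (y(F, l) = F*(-1/13) = -F/13)
b = -1/77 (b = 1/(5 - 1*82) = 1/(5 - 82) = 1/(-77) = -1/77 ≈ -0.012987)
(b + 31987) - 5555 = (-1/77 + 31987) - 5555 = 2462998/77 - 5555 = 2035263/77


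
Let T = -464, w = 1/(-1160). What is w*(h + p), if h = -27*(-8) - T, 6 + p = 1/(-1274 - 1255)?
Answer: -340909/586728 ≈ -0.58103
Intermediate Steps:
w = -1/1160 ≈ -0.00086207
p = -15175/2529 (p = -6 + 1/(-1274 - 1255) = -6 + 1/(-2529) = -6 - 1/2529 = -15175/2529 ≈ -6.0004)
h = 680 (h = -27*(-8) - 1*(-464) = 216 + 464 = 680)
w*(h + p) = -(680 - 15175/2529)/1160 = -1/1160*1704545/2529 = -340909/586728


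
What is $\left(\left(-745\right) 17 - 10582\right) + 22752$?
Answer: $-495$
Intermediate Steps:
$\left(\left(-745\right) 17 - 10582\right) + 22752 = \left(-12665 - 10582\right) + 22752 = -23247 + 22752 = -495$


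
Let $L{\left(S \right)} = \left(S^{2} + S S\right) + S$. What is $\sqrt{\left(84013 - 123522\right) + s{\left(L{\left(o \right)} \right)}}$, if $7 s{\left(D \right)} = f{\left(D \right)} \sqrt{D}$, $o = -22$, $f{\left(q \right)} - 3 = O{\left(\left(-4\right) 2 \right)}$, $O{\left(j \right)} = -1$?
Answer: $\frac{\sqrt{-1935941 + 14 \sqrt{946}}}{7} \approx 198.75 i$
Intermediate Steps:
$f{\left(q \right)} = 2$ ($f{\left(q \right)} = 3 - 1 = 2$)
$L{\left(S \right)} = S + 2 S^{2}$ ($L{\left(S \right)} = \left(S^{2} + S^{2}\right) + S = 2 S^{2} + S = S + 2 S^{2}$)
$s{\left(D \right)} = \frac{2 \sqrt{D}}{7}$
$\sqrt{\left(84013 - 123522\right) + s{\left(L{\left(o \right)} \right)}} = \sqrt{\left(84013 - 123522\right) + \frac{2 \sqrt{- 22 \left(1 + 2 \left(-22\right)\right)}}{7}} = \sqrt{-39509 + \frac{2 \sqrt{- 22 \left(1 - 44\right)}}{7}} = \sqrt{-39509 + \frac{2 \sqrt{\left(-22\right) \left(-43\right)}}{7}} = \sqrt{-39509 + \frac{2 \sqrt{946}}{7}}$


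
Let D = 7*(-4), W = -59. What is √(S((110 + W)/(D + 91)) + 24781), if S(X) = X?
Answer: √10928778/21 ≈ 157.42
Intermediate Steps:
D = -28
√(S((110 + W)/(D + 91)) + 24781) = √((110 - 59)/(-28 + 91) + 24781) = √(51/63 + 24781) = √(51*(1/63) + 24781) = √(17/21 + 24781) = √(520418/21) = √10928778/21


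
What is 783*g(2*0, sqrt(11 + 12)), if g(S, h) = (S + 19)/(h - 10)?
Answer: -148770/77 - 14877*sqrt(23)/77 ≈ -2858.7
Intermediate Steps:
g(S, h) = (19 + S)/(-10 + h)
783*g(2*0, sqrt(11 + 12)) = 783*((19 + 2*0)/(-10 + sqrt(11 + 12))) = 783*((19 + 0)/(-10 + sqrt(23))) = 783*(19/(-10 + sqrt(23))) = 14877/(-10 + sqrt(23))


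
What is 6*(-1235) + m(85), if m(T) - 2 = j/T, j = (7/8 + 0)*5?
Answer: -1007481/136 ≈ -7407.9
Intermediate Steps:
j = 35/8 (j = (7*(1/8) + 0)*5 = (7/8 + 0)*5 = (7/8)*5 = 35/8 ≈ 4.3750)
m(T) = 2 + 35/(8*T)
6*(-1235) + m(85) = 6*(-1235) + (2 + (35/8)/85) = -7410 + (2 + (35/8)*(1/85)) = -7410 + (2 + 7/136) = -7410 + 279/136 = -1007481/136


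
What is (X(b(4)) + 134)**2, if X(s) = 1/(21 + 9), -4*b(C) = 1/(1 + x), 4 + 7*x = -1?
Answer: 16168441/900 ≈ 17965.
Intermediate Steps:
x = -5/7 (x = -4/7 + (1/7)*(-1) = -4/7 - 1/7 = -5/7 ≈ -0.71429)
b(C) = -7/8 (b(C) = -1/(4*(1 - 5/7)) = -1/(4*2/7) = -1/4*7/2 = -7/8)
X(s) = 1/30
(X(b(4)) + 134)**2 = (1/30 + 134)**2 = (4021/30)**2 = 16168441/900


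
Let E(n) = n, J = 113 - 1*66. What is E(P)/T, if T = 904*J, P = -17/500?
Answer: -17/21244000 ≈ -8.0023e-7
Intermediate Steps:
J = 47 (J = 113 - 66 = 47)
P = -17/500 (P = -17*1/500 = -17/500 ≈ -0.034000)
T = 42488 (T = 904*47 = 42488)
E(P)/T = -17/500/42488 = -17/500*1/42488 = -17/21244000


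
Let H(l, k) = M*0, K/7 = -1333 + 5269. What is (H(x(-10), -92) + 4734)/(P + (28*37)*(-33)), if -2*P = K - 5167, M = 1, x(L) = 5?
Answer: -9468/90761 ≈ -0.10432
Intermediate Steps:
K = 27552 (K = 7*(-1333 + 5269) = 7*3936 = 27552)
P = -22385/2 (P = -(27552 - 5167)/2 = -½*22385 = -22385/2 ≈ -11193.)
H(l, k) = 0 (H(l, k) = 1*0 = 0)
(H(x(-10), -92) + 4734)/(P + (28*37)*(-33)) = (0 + 4734)/(-22385/2 + (28*37)*(-33)) = 4734/(-22385/2 + 1036*(-33)) = 4734/(-22385/2 - 34188) = 4734/(-90761/2) = 4734*(-2/90761) = -9468/90761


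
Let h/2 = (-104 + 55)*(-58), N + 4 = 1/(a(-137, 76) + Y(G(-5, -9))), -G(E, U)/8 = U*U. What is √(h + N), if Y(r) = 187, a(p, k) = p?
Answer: √568002/10 ≈ 75.366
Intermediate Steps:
G(E, U) = -8*U² (G(E, U) = -8*U*U = -8*U²)
N = -199/50 (N = -4 + 1/(-137 + 187) = -4 + 1/50 = -199/50 ≈ -3.9800)
h = 5684 (h = 2*((-104 + 55)*(-58)) = 2*(-49*(-58)) = 2*2842 = 5684)
√(h + N) = √(5684 - 199/50) = √(284001/50) = √568002/10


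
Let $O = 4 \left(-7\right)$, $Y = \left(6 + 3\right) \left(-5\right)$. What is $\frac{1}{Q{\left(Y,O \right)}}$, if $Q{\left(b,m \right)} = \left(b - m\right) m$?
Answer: $\frac{1}{476} \approx 0.0021008$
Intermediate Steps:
$Y = -45$ ($Y = 9 \left(-5\right) = -45$)
$O = -28$
$Q{\left(b,m \right)} = m \left(b - m\right)$
$\frac{1}{Q{\left(Y,O \right)}} = \frac{1}{\left(-28\right) \left(-45 - -28\right)} = \frac{1}{\left(-28\right) \left(-45 + 28\right)} = \frac{1}{\left(-28\right) \left(-17\right)} = \frac{1}{476}$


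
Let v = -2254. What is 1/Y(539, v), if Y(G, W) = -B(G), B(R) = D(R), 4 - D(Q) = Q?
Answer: 1/535 ≈ 0.0018692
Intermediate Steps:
D(Q) = 4 - Q
B(R) = 4 - R
Y(G, W) = -4 + G (Y(G, W) = -(4 - G) = -4 + G)
1/Y(539, v) = 1/(-4 + 539) = 1/535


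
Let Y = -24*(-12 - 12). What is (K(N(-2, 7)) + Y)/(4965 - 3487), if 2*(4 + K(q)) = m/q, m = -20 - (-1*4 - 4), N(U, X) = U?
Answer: 575/1478 ≈ 0.38904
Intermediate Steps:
m = -12 (m = -20 - (-4 - 4) = -20 - 1*(-8) = -20 + 8 = -12)
Y = 576 (Y = -24*(-24) = 576)
K(q) = -4 - 6/q (K(q) = -4 + (-12/q)/2 = -4 - 6/q)
(K(N(-2, 7)) + Y)/(4965 - 3487) = ((-4 - 6/(-2)) + 576)/(4965 - 3487) = ((-4 - 6*(-½)) + 576)/1478 = ((-4 + 3) + 576)*(1/1478) = (-1 + 576)*(1/1478) = 575*(1/1478) = 575/1478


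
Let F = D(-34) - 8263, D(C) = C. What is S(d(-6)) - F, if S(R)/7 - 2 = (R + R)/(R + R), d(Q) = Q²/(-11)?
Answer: 8318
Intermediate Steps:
F = -8297 (F = -34 - 8263 = -8297)
d(Q) = -Q²/11
S(R) = 21 (S(R) = 14 + 7*((R + R)/(R + R)) = 14 + 7*((2*R)/((2*R))) = 14 + 7*((2*R)*(1/(2*R))) = 14 + 7*1 = 14 + 7 = 21)
S(d(-6)) - F = 21 - 1*(-8297) = 21 + 8297 = 8318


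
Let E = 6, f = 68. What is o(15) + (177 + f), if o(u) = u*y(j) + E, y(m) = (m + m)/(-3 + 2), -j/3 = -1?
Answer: 161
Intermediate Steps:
j = 3 (j = -3*(-1) = 3)
y(m) = -2*m (y(m) = (2*m)/(-1) = (2*m)*(-1) = -2*m)
o(u) = 6 - 6*u (o(u) = u*(-2*3) + 6 = u*(-6) + 6 = -6*u + 6 = 6 - 6*u)
o(15) + (177 + f) = (6 - 6*15) + (177 + 68) = (6 - 90) + 245 = -84 + 245 = 161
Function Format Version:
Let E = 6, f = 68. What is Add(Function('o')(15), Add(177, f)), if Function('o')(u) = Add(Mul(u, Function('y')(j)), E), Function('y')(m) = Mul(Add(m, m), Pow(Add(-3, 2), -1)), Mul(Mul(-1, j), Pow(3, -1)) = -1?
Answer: 161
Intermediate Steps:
j = 3 (j = Mul(-3, -1) = 3)
Function('y')(m) = Mul(-2, m) (Function('y')(m) = Mul(Mul(2, m), Pow(-1, -1)) = Mul(Mul(2, m), -1) = Mul(-2, m))
Function('o')(u) = Add(6, Mul(-6, u)) (Function('o')(u) = Add(Mul(u, Mul(-2, 3)), 6) = Add(Mul(u, -6), 6) = Add(Mul(-6, u), 6) = Add(6, Mul(-6, u)))
Add(Function('o')(15), Add(177, f)) = Add(Add(6, Mul(-6, 15)), Add(177, 68)) = Add(Add(6, -90), 245) = Add(-84, 245) = 161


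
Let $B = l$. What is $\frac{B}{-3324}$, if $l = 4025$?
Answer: $- \frac{4025}{3324} \approx -1.2109$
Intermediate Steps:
$B = 4025$
$\frac{B}{-3324} = \frac{4025}{-3324} = 4025 \left(- \frac{1}{3324}\right) = - \frac{4025}{3324}$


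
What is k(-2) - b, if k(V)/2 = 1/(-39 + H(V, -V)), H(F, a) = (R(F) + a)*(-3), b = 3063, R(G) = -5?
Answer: -45946/15 ≈ -3063.1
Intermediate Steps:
H(F, a) = 15 - 3*a (H(F, a) = (-5 + a)*(-3) = 15 - 3*a)
k(V) = 2/(-24 + 3*V) (k(V) = 2/(-39 + (15 - (-3)*V)) = 2/(-39 + (15 + 3*V)) = 2/(-24 + 3*V))
k(-2) - b = 2/(3*(-8 - 2)) - 1*3063 = (⅔)/(-10) - 3063 = (⅔)*(-⅒) - 3063 = -1/15 - 3063 = -45946/15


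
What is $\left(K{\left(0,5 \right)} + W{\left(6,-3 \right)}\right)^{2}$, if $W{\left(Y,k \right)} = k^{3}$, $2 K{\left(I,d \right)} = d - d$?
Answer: $729$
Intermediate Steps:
$K{\left(I,d \right)} = 0$ ($K{\left(I,d \right)} = \frac{d - d}{2} = \frac{1}{2} \cdot 0 = 0$)
$\left(K{\left(0,5 \right)} + W{\left(6,-3 \right)}\right)^{2} = \left(0 + \left(-3\right)^{3}\right)^{2} = \left(0 - 27\right)^{2} = \left(-27\right)^{2} = 729$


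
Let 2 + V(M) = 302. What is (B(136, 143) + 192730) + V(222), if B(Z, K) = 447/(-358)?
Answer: 69104293/358 ≈ 1.9303e+5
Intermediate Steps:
V(M) = 300 (V(M) = -2 + 302 = 300)
B(Z, K) = -447/358 (B(Z, K) = 447*(-1/358) = -447/358)
(B(136, 143) + 192730) + V(222) = (-447/358 + 192730) + 300 = 68996893/358 + 300 = 69104293/358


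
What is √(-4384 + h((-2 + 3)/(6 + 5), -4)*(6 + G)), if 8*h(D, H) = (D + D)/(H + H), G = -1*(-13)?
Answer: I*√33950114/88 ≈ 66.212*I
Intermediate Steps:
G = 13
h(D, H) = D/(8*H) (h(D, H) = ((D + D)/(H + H))/8 = ((2*D)/((2*H)))/8 = ((2*D)*(1/(2*H)))/8 = (D/H)/8 = D/(8*H))
√(-4384 + h((-2 + 3)/(6 + 5), -4)*(6 + G)) = √(-4384 + ((⅛)*((-2 + 3)/(6 + 5))/(-4))*(6 + 13)) = √(-4384 + ((⅛)*(1/11)*(-¼))*19) = √(-4384 - 1/352*19) = √(-4384 - 19/352) = √(-1543187/352) = I*√33950114/88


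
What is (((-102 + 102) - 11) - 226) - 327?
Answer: -564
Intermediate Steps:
(((-102 + 102) - 11) - 226) - 327 = ((0 - 11) - 226) - 327 = (-11 - 226) - 327 = -237 - 327 = -564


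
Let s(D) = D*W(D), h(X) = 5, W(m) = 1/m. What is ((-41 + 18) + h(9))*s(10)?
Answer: -18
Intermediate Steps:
W(m) = 1/m
s(D) = 1 (s(D) = D/D = 1)
((-41 + 18) + h(9))*s(10) = ((-41 + 18) + 5)*1 = (-23 + 5)*1 = -18*1 = -18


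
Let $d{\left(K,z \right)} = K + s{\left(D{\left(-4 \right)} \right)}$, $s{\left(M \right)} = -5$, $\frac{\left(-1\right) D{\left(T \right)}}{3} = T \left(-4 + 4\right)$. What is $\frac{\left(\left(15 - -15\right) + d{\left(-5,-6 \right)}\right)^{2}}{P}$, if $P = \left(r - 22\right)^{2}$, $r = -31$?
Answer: $\frac{400}{2809} \approx 0.1424$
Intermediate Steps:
$D{\left(T \right)} = 0$ ($D{\left(T \right)} = - 3 T \left(-4 + 4\right) = - 3 T 0 = \left(-3\right) 0 = 0$)
$d{\left(K,z \right)} = -5 + K$ ($d{\left(K,z \right)} = K - 5 = -5 + K$)
$P = 2809$ ($P = \left(-31 - 22\right)^{2} = \left(-53\right)^{2} = 2809$)
$\frac{\left(\left(15 - -15\right) + d{\left(-5,-6 \right)}\right)^{2}}{P} = \frac{\left(\left(15 - -15\right) - 10\right)^{2}}{2809} = \left(\left(15 + 15\right) - 10\right)^{2} \cdot \frac{1}{2809} = \left(30 - 10\right)^{2} \cdot \frac{1}{2809} = 20^{2} \cdot \frac{1}{2809} = 400 \cdot \frac{1}{2809} = \frac{400}{2809}$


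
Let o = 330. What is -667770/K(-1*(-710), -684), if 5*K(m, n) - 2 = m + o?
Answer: -1669425/521 ≈ -3204.3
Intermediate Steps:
K(m, n) = 332/5 + m/5 (K(m, n) = ⅖ + (m + 330)/5 = ⅖ + (330 + m)/5 = ⅖ + (66 + m/5) = 332/5 + m/5)
-667770/K(-1*(-710), -684) = -667770/(332/5 + (-1*(-710))/5) = -667770/(332/5 + (⅕)*710) = -667770/(332/5 + 142) = -667770/1042/5 = -667770*5/1042 = -1669425/521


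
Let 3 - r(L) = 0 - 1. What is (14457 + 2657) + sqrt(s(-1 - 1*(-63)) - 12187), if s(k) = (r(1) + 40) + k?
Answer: 17114 + I*sqrt(12081) ≈ 17114.0 + 109.91*I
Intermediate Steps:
r(L) = 4 (r(L) = 3 - (0 - 1) = 3 - 1*(-1) = 3 + 1 = 4)
s(k) = 44 + k (s(k) = (4 + 40) + k = 44 + k)
(14457 + 2657) + sqrt(s(-1 - 1*(-63)) - 12187) = (14457 + 2657) + sqrt((44 + (-1 - 1*(-63))) - 12187) = 17114 + sqrt((44 + (-1 + 63)) - 12187) = 17114 + sqrt((44 + 62) - 12187) = 17114 + sqrt(106 - 12187) = 17114 + sqrt(-12081) = 17114 + I*sqrt(12081)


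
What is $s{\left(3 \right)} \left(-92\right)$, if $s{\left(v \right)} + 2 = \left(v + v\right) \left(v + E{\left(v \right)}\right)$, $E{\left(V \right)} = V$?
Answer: $-3128$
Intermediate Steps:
$s{\left(v \right)} = -2 + 4 v^{2}$ ($s{\left(v \right)} = -2 + \left(v + v\right) \left(v + v\right) = -2 + 2 v 2 v = -2 + 4 v^{2}$)
$s{\left(3 \right)} \left(-92\right) = \left(-2 + 4 \cdot 3^{2}\right) \left(-92\right) = \left(-2 + 4 \cdot 9\right) \left(-92\right) = \left(-2 + 36\right) \left(-92\right) = 34 \left(-92\right) = -3128$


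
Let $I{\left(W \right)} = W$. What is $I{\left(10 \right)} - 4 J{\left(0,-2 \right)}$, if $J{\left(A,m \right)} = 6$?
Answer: $-14$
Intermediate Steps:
$I{\left(10 \right)} - 4 J{\left(0,-2 \right)} = 10 - 4 \cdot 6 = 10 - 24 = -14$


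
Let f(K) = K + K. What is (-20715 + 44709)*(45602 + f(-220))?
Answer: 1083617028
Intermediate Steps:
f(K) = 2*K
(-20715 + 44709)*(45602 + f(-220)) = (-20715 + 44709)*(45602 + 2*(-220)) = 23994*(45602 - 440) = 23994*45162 = 1083617028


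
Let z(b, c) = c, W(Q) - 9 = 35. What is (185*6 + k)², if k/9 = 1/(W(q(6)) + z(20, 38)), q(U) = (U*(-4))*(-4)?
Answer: 8286278841/6724 ≈ 1.2323e+6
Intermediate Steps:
q(U) = 16*U (q(U) = -4*U*(-4) = 16*U)
W(Q) = 44 (W(Q) = 9 + 35 = 44)
k = 9/82 (k = 9/(44 + 38) = 9/82 ≈ 0.10976)
(185*6 + k)² = (185*6 + 9/82)² = (1110 + 9/82)² = (91029/82)² = 8286278841/6724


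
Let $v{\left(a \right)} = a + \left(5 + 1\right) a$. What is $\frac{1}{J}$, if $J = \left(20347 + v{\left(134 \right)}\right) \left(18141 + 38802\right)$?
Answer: $\frac{1}{1212031755} \approx 8.2506 \cdot 10^{-10}$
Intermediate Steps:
$v{\left(a \right)} = 7 a$ ($v{\left(a \right)} = a + 6 a = 7 a$)
$J = 1212031755$ ($J = \left(20347 + 7 \cdot 134\right) \left(18141 + 38802\right) = \left(20347 + 938\right) 56943 = 21285 \cdot 56943 = 1212031755$)
$\frac{1}{J} = \frac{1}{1212031755}$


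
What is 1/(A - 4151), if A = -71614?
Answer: -1/75765 ≈ -1.3199e-5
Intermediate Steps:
1/(A - 4151) = 1/(-71614 - 4151) = 1/(-75765) = -1/75765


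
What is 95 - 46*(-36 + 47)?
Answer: -411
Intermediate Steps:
95 - 46*(-36 + 47) = 95 - 46*11 = 95 - 506 = -411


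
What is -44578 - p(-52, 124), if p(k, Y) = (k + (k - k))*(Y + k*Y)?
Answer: -373426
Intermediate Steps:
p(k, Y) = k*(Y + Y*k) (p(k, Y) = (k + 0)*(Y + Y*k) = k*(Y + Y*k))
-44578 - p(-52, 124) = -44578 - 124*(-52)*(1 - 52) = -44578 - 124*(-52)*(-51) = -44578 - 1*328848 = -44578 - 328848 = -373426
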